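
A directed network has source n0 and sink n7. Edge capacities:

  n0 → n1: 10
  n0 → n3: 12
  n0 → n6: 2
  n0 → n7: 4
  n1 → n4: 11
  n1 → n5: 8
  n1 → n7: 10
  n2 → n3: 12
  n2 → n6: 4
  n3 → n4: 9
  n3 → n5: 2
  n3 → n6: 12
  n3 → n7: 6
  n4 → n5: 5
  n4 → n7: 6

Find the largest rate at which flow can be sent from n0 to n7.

26

Augment n0→n7: bottleneck 4, flow now 4.
Augment n0→n1→n7: bottleneck 10, flow now 14.
Augment n0→n3→n7: bottleneck 6, flow now 20.
Augment n0→n3→n4→n7: bottleneck 6, flow now 26.
No augmenting path remains; maximum flow = 26.
In the residual graph, reachable from n0: {n0, n6}.
Min-cut edges: n0→n1 (10), n0→n3 (12), n0→n7 (4); capacity 10 + 12 + 4 = 26.
This cut is saturated, so no flow can exceed 26.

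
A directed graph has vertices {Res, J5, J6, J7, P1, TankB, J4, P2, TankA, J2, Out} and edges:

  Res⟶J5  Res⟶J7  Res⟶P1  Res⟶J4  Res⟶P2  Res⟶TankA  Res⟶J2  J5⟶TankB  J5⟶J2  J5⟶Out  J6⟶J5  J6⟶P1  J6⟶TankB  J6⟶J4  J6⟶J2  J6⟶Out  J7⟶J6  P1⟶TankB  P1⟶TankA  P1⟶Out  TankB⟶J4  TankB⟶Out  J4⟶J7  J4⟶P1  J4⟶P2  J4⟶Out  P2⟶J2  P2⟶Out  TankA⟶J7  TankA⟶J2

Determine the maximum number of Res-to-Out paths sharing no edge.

Assign every edge capacity 1; by Menger, the answer equals the max flow.
Path Res→J5→Out (+1); total 1.
Path Res→P1→Out (+1); total 2.
Path Res→J4→Out (+1); total 3.
Path Res→P2→Out (+1); total 4.
Path Res→J7→J6→Out (+1); total 5.
No residual Res→Out path; max flow = 5.
Certifying cut of size 5: {J7→J6, Res→J4, Res→J5, Res→P1, Res→P2}.

5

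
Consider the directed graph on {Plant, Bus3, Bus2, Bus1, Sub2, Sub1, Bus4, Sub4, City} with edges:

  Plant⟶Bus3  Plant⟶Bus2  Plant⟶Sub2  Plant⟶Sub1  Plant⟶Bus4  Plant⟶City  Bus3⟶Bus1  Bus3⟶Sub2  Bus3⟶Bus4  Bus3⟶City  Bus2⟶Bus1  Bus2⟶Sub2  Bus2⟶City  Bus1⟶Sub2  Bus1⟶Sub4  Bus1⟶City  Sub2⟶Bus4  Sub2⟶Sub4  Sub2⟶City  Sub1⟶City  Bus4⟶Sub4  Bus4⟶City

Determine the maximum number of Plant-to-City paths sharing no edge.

6

Assign every edge capacity 1; by Menger, the answer equals the max flow.
Path Plant→City (+1); total 1.
Path Plant→Bus3→City (+1); total 2.
Path Plant→Bus2→City (+1); total 3.
Path Plant→Sub2→City (+1); total 4.
Path Plant→Sub1→City (+1); total 5.
Path Plant→Bus4→City (+1); total 6.
No residual Plant→City path; max flow = 6.
Certifying cut of size 6: {Plant→Bus2, Plant→Bus3, Plant→Bus4, Plant→City, Plant→Sub1, Plant→Sub2}.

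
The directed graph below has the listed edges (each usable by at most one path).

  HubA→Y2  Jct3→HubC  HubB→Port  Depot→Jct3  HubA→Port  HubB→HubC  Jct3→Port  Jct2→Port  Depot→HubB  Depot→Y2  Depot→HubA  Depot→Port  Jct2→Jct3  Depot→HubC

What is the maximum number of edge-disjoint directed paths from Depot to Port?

4

Assign every edge capacity 1; by Menger, the answer equals the max flow.
Path Depot→Port (+1); total 1.
Path Depot→HubA→Port (+1); total 2.
Path Depot→HubB→Port (+1); total 3.
Path Depot→Jct3→Port (+1); total 4.
No residual Depot→Port path; max flow = 4.
Certifying cut of size 4: {Depot→HubA, Depot→HubB, Depot→Jct3, Depot→Port}.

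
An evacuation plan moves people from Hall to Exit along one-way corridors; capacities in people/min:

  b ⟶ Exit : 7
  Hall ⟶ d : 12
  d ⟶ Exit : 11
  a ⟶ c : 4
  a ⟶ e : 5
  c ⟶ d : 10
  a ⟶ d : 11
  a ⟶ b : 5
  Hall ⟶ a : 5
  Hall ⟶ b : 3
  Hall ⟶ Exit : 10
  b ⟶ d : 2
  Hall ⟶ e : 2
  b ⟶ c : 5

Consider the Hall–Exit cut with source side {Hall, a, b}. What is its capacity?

58

Edges leaving {Hall, a, b}: Hall→d (12), Hall→e (2), Hall→Exit (10), a→c (4), a→d (11), a→e (5), b→c (5), b→d (2), b→Exit (7).
Cut capacity = 12 + 2 + 10 + 4 + 11 + 5 + 5 + 2 + 7 = 58.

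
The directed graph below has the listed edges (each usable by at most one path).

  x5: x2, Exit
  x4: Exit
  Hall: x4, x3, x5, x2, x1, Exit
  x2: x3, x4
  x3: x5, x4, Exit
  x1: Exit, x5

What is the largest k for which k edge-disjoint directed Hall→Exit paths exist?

Assign every edge capacity 1; by Menger, the answer equals the max flow.
Path Hall→Exit (+1); total 1.
Path Hall→x1→Exit (+1); total 2.
Path Hall→x3→Exit (+1); total 3.
Path Hall→x4→Exit (+1); total 4.
Path Hall→x5→Exit (+1); total 5.
No residual Hall→Exit path; max flow = 5.
Certifying cut of size 5: {Hall→Exit, Hall→x1, x3→Exit, x4→Exit, x5→Exit}.

5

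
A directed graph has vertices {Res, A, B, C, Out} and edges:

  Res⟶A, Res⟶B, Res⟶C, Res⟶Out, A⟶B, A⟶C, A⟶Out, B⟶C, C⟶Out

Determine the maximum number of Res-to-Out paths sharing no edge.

3

Assign every edge capacity 1; by Menger, the answer equals the max flow.
Path Res→Out (+1); total 1.
Path Res→A→Out (+1); total 2.
Path Res→C→Out (+1); total 3.
No residual Res→Out path; max flow = 3.
Certifying cut of size 3: {C→Out, Res→A, Res→Out}.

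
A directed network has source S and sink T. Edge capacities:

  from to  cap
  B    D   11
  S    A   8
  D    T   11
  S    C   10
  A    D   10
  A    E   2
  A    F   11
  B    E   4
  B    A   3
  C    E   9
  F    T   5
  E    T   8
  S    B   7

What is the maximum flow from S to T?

23

Augment S→A→D→T: bottleneck 8, flow now 8.
Augment S→B→D→T: bottleneck 3, flow now 11.
Augment S→B→E→T: bottleneck 4, flow now 15.
Augment S→C→E→T: bottleneck 4, flow now 19.
Augment S→C→E→B→A→F→T: bottleneck 3, flow now 22. (uses reverse residual edge)
Augment S→C→E→B→D→A→F→T: bottleneck 1, flow now 23. (uses reverse residual edge)
No augmenting path remains; maximum flow = 23.
In the residual graph, reachable from S: {S, C, E}.
Min-cut edges: S→A (8), S→B (7), E→T (8); capacity 8 + 7 + 8 = 23.
This cut is saturated, so no flow can exceed 23.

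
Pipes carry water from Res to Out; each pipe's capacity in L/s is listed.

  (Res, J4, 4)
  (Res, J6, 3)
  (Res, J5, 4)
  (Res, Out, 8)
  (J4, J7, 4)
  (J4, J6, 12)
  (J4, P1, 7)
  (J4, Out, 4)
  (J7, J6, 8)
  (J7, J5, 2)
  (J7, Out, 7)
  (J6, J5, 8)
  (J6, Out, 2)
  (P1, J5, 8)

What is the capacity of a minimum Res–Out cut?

Augment Res→Out: bottleneck 8, flow now 8.
Augment Res→J4→Out: bottleneck 4, flow now 12.
Augment Res→J6→Out: bottleneck 2, flow now 14.
No augmenting path remains; maximum flow = 14.
By max-flow min-cut, the minimum cut capacity equals the max flow.
In the residual graph, reachable from Res: {Res, J6, J5}.
Min-cut edges: Res→J4 (4), Res→Out (8), J6→Out (2); capacity 4 + 8 + 2 = 14.

14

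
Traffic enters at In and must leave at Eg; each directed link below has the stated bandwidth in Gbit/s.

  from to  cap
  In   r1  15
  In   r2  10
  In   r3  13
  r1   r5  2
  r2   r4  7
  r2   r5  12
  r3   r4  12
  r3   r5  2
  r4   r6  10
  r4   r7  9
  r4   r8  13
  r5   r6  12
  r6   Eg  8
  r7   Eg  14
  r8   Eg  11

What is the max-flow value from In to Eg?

25

Augment In→r1→r5→r6→Eg: bottleneck 2, flow now 2.
Augment In→r2→r4→r6→Eg: bottleneck 6, flow now 8.
Augment In→r2→r4→r7→Eg: bottleneck 1, flow now 9.
Augment In→r3→r4→r7→Eg: bottleneck 8, flow now 17.
Augment In→r3→r4→r8→Eg: bottleneck 4, flow now 21.
Augment In→r2→r5→r6→r4→r8→Eg: bottleneck 3, flow now 24. (uses reverse residual edge)
Augment In→r3→r5→r6→r4→r8→Eg: bottleneck 1, flow now 25. (uses reverse residual edge)
No augmenting path remains; maximum flow = 25.
In the residual graph, reachable from In: {In, r1}.
Min-cut edges: In→r2 (10), In→r3 (13), r1→r5 (2); capacity 10 + 13 + 2 = 25.
This cut is saturated, so no flow can exceed 25.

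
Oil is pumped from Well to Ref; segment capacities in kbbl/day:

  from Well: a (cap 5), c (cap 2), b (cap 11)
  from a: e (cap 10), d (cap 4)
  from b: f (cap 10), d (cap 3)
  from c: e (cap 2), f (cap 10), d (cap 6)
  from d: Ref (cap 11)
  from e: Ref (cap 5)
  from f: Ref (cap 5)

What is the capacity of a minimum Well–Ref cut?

15

Augment Well→a→d→Ref: bottleneck 4, flow now 4.
Augment Well→a→e→Ref: bottleneck 1, flow now 5.
Augment Well→b→d→Ref: bottleneck 3, flow now 8.
Augment Well→b→f→Ref: bottleneck 5, flow now 13.
Augment Well→c→d→Ref: bottleneck 2, flow now 15.
No augmenting path remains; maximum flow = 15.
By max-flow min-cut, the minimum cut capacity equals the max flow.
In the residual graph, reachable from Well: {Well, b, f}.
Min-cut edges: Well→a (5), Well→c (2), b→d (3), f→Ref (5); capacity 5 + 2 + 3 + 5 = 15.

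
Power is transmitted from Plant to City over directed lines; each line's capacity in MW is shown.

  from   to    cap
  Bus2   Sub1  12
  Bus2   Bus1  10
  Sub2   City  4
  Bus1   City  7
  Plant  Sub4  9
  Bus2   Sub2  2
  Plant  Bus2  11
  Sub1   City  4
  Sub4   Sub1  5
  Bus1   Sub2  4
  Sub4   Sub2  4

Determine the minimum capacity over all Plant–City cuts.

15

Augment Plant→Sub4→Sub2→City: bottleneck 4, flow now 4.
Augment Plant→Sub4→Sub1→City: bottleneck 4, flow now 8.
Augment Plant→Bus2→Bus1→City: bottleneck 7, flow now 15.
No augmenting path remains; maximum flow = 15.
By max-flow min-cut, the minimum cut capacity equals the max flow.
In the residual graph, reachable from Plant: {Plant, Sub4, Bus2, Sub2, Bus1, Sub1}.
Min-cut edges: Sub2→City (4), Bus1→City (7), Sub1→City (4); capacity 4 + 7 + 4 = 15.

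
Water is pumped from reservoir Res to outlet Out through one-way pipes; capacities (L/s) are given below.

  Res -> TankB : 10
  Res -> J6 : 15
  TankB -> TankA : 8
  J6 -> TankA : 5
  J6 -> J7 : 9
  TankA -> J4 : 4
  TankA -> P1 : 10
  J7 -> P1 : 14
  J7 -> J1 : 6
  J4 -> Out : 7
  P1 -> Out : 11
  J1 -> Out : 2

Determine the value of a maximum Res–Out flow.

17

Augment Res→TankB→TankA→J4→Out: bottleneck 4, flow now 4.
Augment Res→TankB→TankA→P1→Out: bottleneck 4, flow now 8.
Augment Res→J6→TankA→P1→Out: bottleneck 5, flow now 13.
Augment Res→J6→J7→P1→Out: bottleneck 2, flow now 15.
Augment Res→J6→J7→J1→Out: bottleneck 2, flow now 17.
No augmenting path remains; maximum flow = 17.
In the residual graph, reachable from Res: {Res, TankB, J6, TankA, J7, P1, J1}.
Min-cut edges: TankA→J4 (4), P1→Out (11), J1→Out (2); capacity 4 + 11 + 2 = 17.
This cut is saturated, so no flow can exceed 17.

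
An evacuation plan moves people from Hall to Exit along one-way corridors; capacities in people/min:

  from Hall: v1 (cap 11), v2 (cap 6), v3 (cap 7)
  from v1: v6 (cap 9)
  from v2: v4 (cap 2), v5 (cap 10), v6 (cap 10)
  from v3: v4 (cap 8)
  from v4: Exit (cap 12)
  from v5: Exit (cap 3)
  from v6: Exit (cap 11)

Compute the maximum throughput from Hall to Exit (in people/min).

Augment Hall→v1→v6→Exit: bottleneck 9, flow now 9.
Augment Hall→v2→v4→Exit: bottleneck 2, flow now 11.
Augment Hall→v2→v5→Exit: bottleneck 3, flow now 14.
Augment Hall→v2→v6→Exit: bottleneck 1, flow now 15.
Augment Hall→v3→v4→Exit: bottleneck 7, flow now 22.
No augmenting path remains; maximum flow = 22.
In the residual graph, reachable from Hall: {Hall, v1}.
Min-cut edges: Hall→v2 (6), Hall→v3 (7), v1→v6 (9); capacity 6 + 7 + 9 = 22.
This cut is saturated, so no flow can exceed 22.

22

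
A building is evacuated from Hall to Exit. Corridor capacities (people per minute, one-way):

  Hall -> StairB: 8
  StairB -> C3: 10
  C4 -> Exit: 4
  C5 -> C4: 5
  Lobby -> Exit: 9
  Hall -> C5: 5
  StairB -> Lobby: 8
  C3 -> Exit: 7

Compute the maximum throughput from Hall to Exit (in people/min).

12

Augment Hall→C5→C4→Exit: bottleneck 4, flow now 4.
Augment Hall→StairB→C3→Exit: bottleneck 7, flow now 11.
Augment Hall→StairB→Lobby→Exit: bottleneck 1, flow now 12.
No augmenting path remains; maximum flow = 12.
In the residual graph, reachable from Hall: {Hall, C5, C4}.
Min-cut edges: Hall→StairB (8), C4→Exit (4); capacity 8 + 4 = 12.
This cut is saturated, so no flow can exceed 12.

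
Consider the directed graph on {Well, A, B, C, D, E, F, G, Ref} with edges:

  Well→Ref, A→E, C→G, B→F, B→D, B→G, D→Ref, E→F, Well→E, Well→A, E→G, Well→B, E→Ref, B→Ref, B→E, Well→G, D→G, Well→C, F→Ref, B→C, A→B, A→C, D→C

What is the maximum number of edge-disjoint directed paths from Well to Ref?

Assign every edge capacity 1; by Menger, the answer equals the max flow.
Path Well→Ref (+1); total 1.
Path Well→B→Ref (+1); total 2.
Path Well→E→Ref (+1); total 3.
Path Well→A→B→D→Ref (+1); total 4.
No residual Well→Ref path; max flow = 4.
Certifying cut of size 4: {Well→A, Well→B, Well→E, Well→Ref}.

4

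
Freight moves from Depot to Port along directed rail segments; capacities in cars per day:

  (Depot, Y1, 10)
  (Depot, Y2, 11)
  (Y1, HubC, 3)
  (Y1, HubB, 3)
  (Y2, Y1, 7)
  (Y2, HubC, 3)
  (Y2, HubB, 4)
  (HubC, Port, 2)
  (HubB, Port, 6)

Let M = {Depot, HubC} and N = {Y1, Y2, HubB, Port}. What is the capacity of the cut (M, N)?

23

Edges leaving {Depot, HubC}: Depot→Y1 (10), Depot→Y2 (11), HubC→Port (2).
Cut capacity = 10 + 11 + 2 = 23.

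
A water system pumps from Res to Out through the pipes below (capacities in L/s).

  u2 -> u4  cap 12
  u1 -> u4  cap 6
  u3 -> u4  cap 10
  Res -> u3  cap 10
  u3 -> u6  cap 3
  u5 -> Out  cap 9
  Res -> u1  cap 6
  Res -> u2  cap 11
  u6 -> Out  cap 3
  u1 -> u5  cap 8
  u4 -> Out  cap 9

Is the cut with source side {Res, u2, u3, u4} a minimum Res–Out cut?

Yes — it is a minimum cut (capacity 18).

Given cut capacity: 6 + 3 + 9 = 18.
Augment Res→u1→u4→Out: bottleneck 6, flow now 6.
Augment Res→u2→u4→Out: bottleneck 3, flow now 9.
Augment Res→u3→u6→Out: bottleneck 3, flow now 12.
Augment Res→u2→u4→u1→u5→Out: bottleneck 6, flow now 18. (uses reverse residual edge)
No augmenting path remains; maximum flow = 18.
Cut capacity 18 equals the max flow, so it is a minimum cut.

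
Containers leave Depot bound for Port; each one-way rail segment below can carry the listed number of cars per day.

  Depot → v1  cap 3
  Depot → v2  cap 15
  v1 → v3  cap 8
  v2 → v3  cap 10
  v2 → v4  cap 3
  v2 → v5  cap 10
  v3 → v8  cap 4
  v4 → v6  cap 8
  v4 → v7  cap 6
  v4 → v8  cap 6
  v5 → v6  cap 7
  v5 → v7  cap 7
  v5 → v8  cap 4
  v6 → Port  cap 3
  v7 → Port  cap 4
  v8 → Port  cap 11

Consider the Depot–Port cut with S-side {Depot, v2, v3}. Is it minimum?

Given cut capacity: 3 + 3 + 10 + 4 = 20.
Augment Depot→v1→v3→v8→Port: bottleneck 3, flow now 3.
Augment Depot→v2→v3→v8→Port: bottleneck 1, flow now 4.
Augment Depot→v2→v4→v6→Port: bottleneck 3, flow now 7.
Augment Depot→v2→v5→v7→Port: bottleneck 4, flow now 11.
Augment Depot→v2→v5→v8→Port: bottleneck 4, flow now 15.
Augment Depot→v2→v5→v6→v4→v8→Port: bottleneck 2, flow now 17. (uses reverse residual edge)
No augmenting path remains; maximum flow = 17.
In the residual graph, reachable from Depot: {Depot, v1, v2, v3}.
Min-cut edges: v2→v4 (3), v2→v5 (10), v3→v8 (4); capacity 3 + 10 + 4 = 17.
Cut capacity 20 exceeds the max flow 17, so it is not minimum.

No — its capacity is 20, but the minimum cut has capacity 17.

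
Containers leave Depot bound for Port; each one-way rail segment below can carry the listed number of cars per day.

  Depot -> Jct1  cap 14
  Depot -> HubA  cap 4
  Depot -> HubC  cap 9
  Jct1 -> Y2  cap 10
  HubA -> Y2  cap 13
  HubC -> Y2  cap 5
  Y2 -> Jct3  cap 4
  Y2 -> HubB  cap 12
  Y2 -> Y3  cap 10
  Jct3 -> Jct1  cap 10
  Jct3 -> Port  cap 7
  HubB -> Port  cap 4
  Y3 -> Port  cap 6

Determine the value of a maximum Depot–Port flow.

Augment Depot→Jct1→Y2→Jct3→Port: bottleneck 4, flow now 4.
Augment Depot→Jct1→Y2→HubB→Port: bottleneck 4, flow now 8.
Augment Depot→Jct1→Y2→Y3→Port: bottleneck 2, flow now 10.
Augment Depot→HubA→Y2→Y3→Port: bottleneck 4, flow now 14.
No augmenting path remains; maximum flow = 14.
In the residual graph, reachable from Depot: {Depot, Jct1, HubA, HubC, Y2, HubB, Y3}.
Min-cut edges: Y2→Jct3 (4), HubB→Port (4), Y3→Port (6); capacity 4 + 4 + 6 = 14.
This cut is saturated, so no flow can exceed 14.

14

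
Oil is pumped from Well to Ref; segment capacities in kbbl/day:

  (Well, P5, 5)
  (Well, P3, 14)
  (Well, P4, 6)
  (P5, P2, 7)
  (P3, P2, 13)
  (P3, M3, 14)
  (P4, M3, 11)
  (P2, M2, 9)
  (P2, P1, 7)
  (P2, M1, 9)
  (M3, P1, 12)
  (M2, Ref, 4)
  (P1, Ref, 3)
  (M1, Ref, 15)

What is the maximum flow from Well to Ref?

16

Augment Well→P5→P2→M2→Ref: bottleneck 4, flow now 4.
Augment Well→P5→P2→P1→Ref: bottleneck 1, flow now 5.
Augment Well→P3→P2→P1→Ref: bottleneck 2, flow now 7.
Augment Well→P3→P2→M1→Ref: bottleneck 9, flow now 16.
No augmenting path remains; maximum flow = 16.
In the residual graph, reachable from Well: {Well, P5, P3, P4, P2, M3, M2, P1}.
Min-cut edges: P2→M1 (9), M2→Ref (4), P1→Ref (3); capacity 9 + 4 + 3 = 16.
This cut is saturated, so no flow can exceed 16.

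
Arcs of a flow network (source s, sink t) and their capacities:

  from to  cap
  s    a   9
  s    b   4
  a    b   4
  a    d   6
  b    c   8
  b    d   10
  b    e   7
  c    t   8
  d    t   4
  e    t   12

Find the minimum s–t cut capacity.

12

Augment s→a→d→t: bottleneck 4, flow now 4.
Augment s→b→c→t: bottleneck 4, flow now 8.
Augment s→a→b→c→t: bottleneck 4, flow now 12.
No augmenting path remains; maximum flow = 12.
By max-flow min-cut, the minimum cut capacity equals the max flow.
In the residual graph, reachable from s: {s, a, d}.
Min-cut edges: s→b (4), a→b (4), d→t (4); capacity 4 + 4 + 4 = 12.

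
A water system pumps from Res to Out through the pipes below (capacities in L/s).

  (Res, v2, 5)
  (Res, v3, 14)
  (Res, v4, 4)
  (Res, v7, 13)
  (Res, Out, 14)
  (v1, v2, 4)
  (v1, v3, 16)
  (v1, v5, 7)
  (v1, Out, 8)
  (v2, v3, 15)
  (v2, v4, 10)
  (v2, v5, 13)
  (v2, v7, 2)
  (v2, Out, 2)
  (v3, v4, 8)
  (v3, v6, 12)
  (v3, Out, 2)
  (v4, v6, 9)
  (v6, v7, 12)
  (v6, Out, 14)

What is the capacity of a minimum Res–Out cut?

Augment Res→Out: bottleneck 14, flow now 14.
Augment Res→v2→Out: bottleneck 2, flow now 16.
Augment Res→v3→Out: bottleneck 2, flow now 18.
Augment Res→v3→v6→Out: bottleneck 12, flow now 30.
Augment Res→v4→v6→Out: bottleneck 2, flow now 32.
No augmenting path remains; maximum flow = 32.
By max-flow min-cut, the minimum cut capacity equals the max flow.
In the residual graph, reachable from Res: {Res, v2, v3, v4, v5, v6, v7}.
Min-cut edges: Res→Out (14), v2→Out (2), v3→Out (2), v6→Out (14); capacity 14 + 2 + 2 + 14 = 32.

32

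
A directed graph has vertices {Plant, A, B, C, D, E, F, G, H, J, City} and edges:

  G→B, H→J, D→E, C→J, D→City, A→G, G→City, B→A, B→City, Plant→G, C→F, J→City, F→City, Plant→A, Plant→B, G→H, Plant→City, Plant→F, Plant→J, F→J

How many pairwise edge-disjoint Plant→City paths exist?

Assign every edge capacity 1; by Menger, the answer equals the max flow.
Path Plant→City (+1); total 1.
Path Plant→B→City (+1); total 2.
Path Plant→F→City (+1); total 3.
Path Plant→G→City (+1); total 4.
Path Plant→J→City (+1); total 5.
No residual Plant→City path; max flow = 5.
Certifying cut of size 5: {B→City, G→City, J→City, Plant→City, Plant→F}.

5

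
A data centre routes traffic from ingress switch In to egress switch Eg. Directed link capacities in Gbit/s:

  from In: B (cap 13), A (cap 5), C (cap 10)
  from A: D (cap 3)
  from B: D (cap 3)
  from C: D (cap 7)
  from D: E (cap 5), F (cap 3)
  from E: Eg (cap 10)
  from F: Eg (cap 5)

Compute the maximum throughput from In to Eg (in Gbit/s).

8

Augment In→A→D→E→Eg: bottleneck 3, flow now 3.
Augment In→B→D→E→Eg: bottleneck 2, flow now 5.
Augment In→B→D→F→Eg: bottleneck 1, flow now 6.
Augment In→C→D→F→Eg: bottleneck 2, flow now 8.
No augmenting path remains; maximum flow = 8.
In the residual graph, reachable from In: {In, A, B, C, D}.
Min-cut edges: D→E (5), D→F (3); capacity 5 + 3 = 8.
This cut is saturated, so no flow can exceed 8.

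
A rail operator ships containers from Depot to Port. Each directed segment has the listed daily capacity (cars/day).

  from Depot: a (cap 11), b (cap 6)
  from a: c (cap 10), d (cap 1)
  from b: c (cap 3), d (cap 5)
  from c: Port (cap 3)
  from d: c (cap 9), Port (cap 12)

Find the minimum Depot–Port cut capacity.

Augment Depot→a→c→Port: bottleneck 3, flow now 3.
Augment Depot→a→d→Port: bottleneck 1, flow now 4.
Augment Depot→b→d→Port: bottleneck 5, flow now 9.
No augmenting path remains; maximum flow = 9.
By max-flow min-cut, the minimum cut capacity equals the max flow.
In the residual graph, reachable from Depot: {Depot, a, b, c}.
Min-cut edges: a→d (1), b→d (5), c→Port (3); capacity 1 + 5 + 3 = 9.

9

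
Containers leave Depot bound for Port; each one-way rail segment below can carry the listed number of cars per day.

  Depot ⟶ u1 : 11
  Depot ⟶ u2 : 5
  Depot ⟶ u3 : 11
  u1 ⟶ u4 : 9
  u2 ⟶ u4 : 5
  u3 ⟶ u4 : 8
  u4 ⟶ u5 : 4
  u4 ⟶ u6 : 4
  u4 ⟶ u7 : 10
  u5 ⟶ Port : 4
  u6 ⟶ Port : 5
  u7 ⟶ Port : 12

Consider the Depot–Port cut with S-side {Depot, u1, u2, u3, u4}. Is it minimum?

Yes — it is a minimum cut (capacity 18).

Given cut capacity: 4 + 4 + 10 = 18.
Augment Depot→u1→u4→u5→Port: bottleneck 4, flow now 4.
Augment Depot→u1→u4→u6→Port: bottleneck 4, flow now 8.
Augment Depot→u1→u4→u7→Port: bottleneck 1, flow now 9.
Augment Depot→u2→u4→u7→Port: bottleneck 5, flow now 14.
Augment Depot→u3→u4→u7→Port: bottleneck 4, flow now 18.
No augmenting path remains; maximum flow = 18.
Cut capacity 18 equals the max flow, so it is a minimum cut.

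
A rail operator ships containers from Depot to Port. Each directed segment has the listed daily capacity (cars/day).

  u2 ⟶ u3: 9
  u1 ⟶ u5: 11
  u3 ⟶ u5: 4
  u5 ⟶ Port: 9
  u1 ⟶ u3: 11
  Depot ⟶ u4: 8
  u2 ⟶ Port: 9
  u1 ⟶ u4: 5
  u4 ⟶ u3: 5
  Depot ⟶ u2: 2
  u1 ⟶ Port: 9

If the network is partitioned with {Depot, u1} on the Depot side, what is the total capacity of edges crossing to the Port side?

46

Edges leaving {Depot, u1}: Depot→u2 (2), Depot→u4 (8), u1→u3 (11), u1→u4 (5), u1→u5 (11), u1→Port (9).
Cut capacity = 2 + 8 + 11 + 5 + 11 + 9 = 46.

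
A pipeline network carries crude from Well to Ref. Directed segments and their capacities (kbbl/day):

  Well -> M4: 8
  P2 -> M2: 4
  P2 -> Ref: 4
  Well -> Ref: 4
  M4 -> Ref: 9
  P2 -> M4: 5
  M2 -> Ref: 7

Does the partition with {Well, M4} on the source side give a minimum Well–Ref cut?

Given cut capacity: 4 + 9 = 13.
Augment Well→Ref: bottleneck 4, flow now 4.
Augment Well→M4→Ref: bottleneck 8, flow now 12.
No augmenting path remains; maximum flow = 12.
In the residual graph, reachable from Well: {Well}.
Min-cut edges: Well→M4 (8), Well→Ref (4); capacity 8 + 4 = 12.
Cut capacity 13 exceeds the max flow 12, so it is not minimum.

No — its capacity is 13, but the minimum cut has capacity 12.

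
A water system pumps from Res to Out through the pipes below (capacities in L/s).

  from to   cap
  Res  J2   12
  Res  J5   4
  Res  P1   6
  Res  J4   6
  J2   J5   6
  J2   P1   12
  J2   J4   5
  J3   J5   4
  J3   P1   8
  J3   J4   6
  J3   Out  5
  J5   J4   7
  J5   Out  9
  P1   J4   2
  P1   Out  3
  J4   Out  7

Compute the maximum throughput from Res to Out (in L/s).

Augment Res→J5→Out: bottleneck 4, flow now 4.
Augment Res→P1→Out: bottleneck 3, flow now 7.
Augment Res→J4→Out: bottleneck 6, flow now 13.
Augment Res→J2→J5→Out: bottleneck 5, flow now 18.
Augment Res→J2→J4→Out: bottleneck 1, flow now 19.
No augmenting path remains; maximum flow = 19.
In the residual graph, reachable from Res: {Res, J2, J5, P1, J4}.
Min-cut edges: J5→Out (9), P1→Out (3), J4→Out (7); capacity 9 + 3 + 7 = 19.
This cut is saturated, so no flow can exceed 19.

19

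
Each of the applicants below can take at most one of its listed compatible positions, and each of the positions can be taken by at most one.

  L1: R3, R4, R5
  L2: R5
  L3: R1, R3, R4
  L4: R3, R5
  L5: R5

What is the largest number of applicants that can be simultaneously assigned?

Unit-capacity flow: source→left, listed edges, right→sink; max matching = max flow.
Augmenting path L1→R3 (+1); matched 1.
Augmenting path L2→R5 (+1); matched 2.
Augmenting path L3→R1 (+1); matched 3.
Augmenting path L4→R3→L1→R4 (+1); matched 4.
No augmenting path remains; maximum matching = 4.
König certificate: {L1, L3, L4, R5} is a vertex cover of size 4 (every listed pair touches it), so no matching can be larger.

4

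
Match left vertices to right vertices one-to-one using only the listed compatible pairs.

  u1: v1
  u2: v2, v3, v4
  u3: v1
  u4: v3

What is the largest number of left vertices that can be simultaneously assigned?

Unit-capacity flow: source→left, listed edges, right→sink; max matching = max flow.
Augmenting path u1→v1 (+1); matched 1.
Augmenting path u2→v2 (+1); matched 2.
Augmenting path u4→v3 (+1); matched 3.
No augmenting path remains; maximum matching = 3.
König certificate: {u2, u4, v1} is a vertex cover of size 3 (every listed pair touches it), so no matching can be larger.

3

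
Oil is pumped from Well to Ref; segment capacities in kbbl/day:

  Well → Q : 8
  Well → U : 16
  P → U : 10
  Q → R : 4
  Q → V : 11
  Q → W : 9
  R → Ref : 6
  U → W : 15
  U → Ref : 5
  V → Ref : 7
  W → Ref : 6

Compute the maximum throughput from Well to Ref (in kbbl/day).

19

Augment Well→U→Ref: bottleneck 5, flow now 5.
Augment Well→Q→R→Ref: bottleneck 4, flow now 9.
Augment Well→Q→V→Ref: bottleneck 4, flow now 13.
Augment Well→U→W→Ref: bottleneck 6, flow now 19.
No augmenting path remains; maximum flow = 19.
In the residual graph, reachable from Well: {Well, U, W}.
Min-cut edges: Well→Q (8), U→Ref (5), W→Ref (6); capacity 8 + 5 + 6 = 19.
This cut is saturated, so no flow can exceed 19.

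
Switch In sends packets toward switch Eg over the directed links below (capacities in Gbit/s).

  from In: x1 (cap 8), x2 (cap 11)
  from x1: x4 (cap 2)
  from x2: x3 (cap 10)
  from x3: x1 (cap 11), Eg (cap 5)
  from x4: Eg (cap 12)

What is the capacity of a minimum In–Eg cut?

Augment In→x1→x4→Eg: bottleneck 2, flow now 2.
Augment In→x2→x3→Eg: bottleneck 5, flow now 7.
No augmenting path remains; maximum flow = 7.
By max-flow min-cut, the minimum cut capacity equals the max flow.
In the residual graph, reachable from In: {In, x1, x2, x3}.
Min-cut edges: x1→x4 (2), x3→Eg (5); capacity 2 + 5 = 7.

7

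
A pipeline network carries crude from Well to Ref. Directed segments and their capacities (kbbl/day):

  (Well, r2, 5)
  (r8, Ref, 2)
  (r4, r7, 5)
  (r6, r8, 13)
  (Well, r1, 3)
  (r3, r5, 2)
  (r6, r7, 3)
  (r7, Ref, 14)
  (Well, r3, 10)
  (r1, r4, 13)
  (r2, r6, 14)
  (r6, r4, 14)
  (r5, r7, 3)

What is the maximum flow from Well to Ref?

Augment Well→r1→r4→r7→Ref: bottleneck 3, flow now 3.
Augment Well→r2→r6→r7→Ref: bottleneck 3, flow now 6.
Augment Well→r2→r6→r8→Ref: bottleneck 2, flow now 8.
Augment Well→r3→r5→r7→Ref: bottleneck 2, flow now 10.
No augmenting path remains; maximum flow = 10.
In the residual graph, reachable from Well: {Well, r3}.
Min-cut edges: Well→r1 (3), Well→r2 (5), r3→r5 (2); capacity 3 + 5 + 2 = 10.
This cut is saturated, so no flow can exceed 10.

10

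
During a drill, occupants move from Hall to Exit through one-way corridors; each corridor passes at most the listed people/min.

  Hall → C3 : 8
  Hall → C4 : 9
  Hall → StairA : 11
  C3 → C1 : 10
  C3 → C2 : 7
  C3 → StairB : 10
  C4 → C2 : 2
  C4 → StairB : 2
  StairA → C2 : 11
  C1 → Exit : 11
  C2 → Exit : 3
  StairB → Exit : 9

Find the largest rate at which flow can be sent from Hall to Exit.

Augment Hall→C3→C1→Exit: bottleneck 8, flow now 8.
Augment Hall→C4→C2→Exit: bottleneck 2, flow now 10.
Augment Hall→C4→StairB→Exit: bottleneck 2, flow now 12.
Augment Hall→StairA→C2→Exit: bottleneck 1, flow now 13.
No augmenting path remains; maximum flow = 13.
In the residual graph, reachable from Hall: {Hall, C4, StairA, C2}.
Min-cut edges: Hall→C3 (8), C4→StairB (2), C2→Exit (3); capacity 8 + 2 + 3 = 13.
This cut is saturated, so no flow can exceed 13.

13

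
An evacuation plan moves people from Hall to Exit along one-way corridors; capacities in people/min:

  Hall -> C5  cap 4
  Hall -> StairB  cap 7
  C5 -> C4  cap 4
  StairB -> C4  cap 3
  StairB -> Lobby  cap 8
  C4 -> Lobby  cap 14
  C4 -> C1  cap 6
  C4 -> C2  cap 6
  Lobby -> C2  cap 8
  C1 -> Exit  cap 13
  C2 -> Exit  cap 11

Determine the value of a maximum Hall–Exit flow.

11

Augment Hall→C5→C4→C1→Exit: bottleneck 4, flow now 4.
Augment Hall→StairB→C4→C1→Exit: bottleneck 2, flow now 6.
Augment Hall→StairB→C4→C2→Exit: bottleneck 1, flow now 7.
Augment Hall→StairB→Lobby→C2→Exit: bottleneck 4, flow now 11.
No augmenting path remains; maximum flow = 11.
In the residual graph, reachable from Hall: {Hall}.
Min-cut edges: Hall→C5 (4), Hall→StairB (7); capacity 4 + 7 = 11.
This cut is saturated, so no flow can exceed 11.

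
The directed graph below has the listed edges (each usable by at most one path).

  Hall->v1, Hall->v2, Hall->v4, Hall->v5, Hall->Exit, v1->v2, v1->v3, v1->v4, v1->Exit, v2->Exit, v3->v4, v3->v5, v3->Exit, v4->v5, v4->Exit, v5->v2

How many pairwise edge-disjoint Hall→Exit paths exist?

4

Assign every edge capacity 1; by Menger, the answer equals the max flow.
Path Hall→Exit (+1); total 1.
Path Hall→v1→Exit (+1); total 2.
Path Hall→v2→Exit (+1); total 3.
Path Hall→v4→Exit (+1); total 4.
No residual Hall→Exit path; max flow = 4.
Certifying cut of size 4: {Hall→Exit, Hall→v1, Hall→v4, v2→Exit}.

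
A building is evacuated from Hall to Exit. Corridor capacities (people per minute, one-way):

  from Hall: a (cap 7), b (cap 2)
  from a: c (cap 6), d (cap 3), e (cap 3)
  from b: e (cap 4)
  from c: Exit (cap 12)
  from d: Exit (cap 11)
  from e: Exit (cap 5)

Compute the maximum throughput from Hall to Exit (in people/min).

9

Augment Hall→a→c→Exit: bottleneck 6, flow now 6.
Augment Hall→a→d→Exit: bottleneck 1, flow now 7.
Augment Hall→b→e→Exit: bottleneck 2, flow now 9.
No augmenting path remains; maximum flow = 9.
In the residual graph, reachable from Hall: {Hall}.
Min-cut edges: Hall→a (7), Hall→b (2); capacity 7 + 2 = 9.
This cut is saturated, so no flow can exceed 9.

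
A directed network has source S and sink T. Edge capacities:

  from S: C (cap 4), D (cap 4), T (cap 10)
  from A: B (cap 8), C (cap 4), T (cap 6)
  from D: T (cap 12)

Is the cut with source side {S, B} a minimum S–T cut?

Given cut capacity: 4 + 4 + 10 = 18.
Augment S→T: bottleneck 10, flow now 10.
Augment S→D→T: bottleneck 4, flow now 14.
No augmenting path remains; maximum flow = 14.
In the residual graph, reachable from S: {S, C}.
Min-cut edges: S→D (4), S→T (10); capacity 4 + 10 = 14.
Cut capacity 18 exceeds the max flow 14, so it is not minimum.

No — its capacity is 18, but the minimum cut has capacity 14.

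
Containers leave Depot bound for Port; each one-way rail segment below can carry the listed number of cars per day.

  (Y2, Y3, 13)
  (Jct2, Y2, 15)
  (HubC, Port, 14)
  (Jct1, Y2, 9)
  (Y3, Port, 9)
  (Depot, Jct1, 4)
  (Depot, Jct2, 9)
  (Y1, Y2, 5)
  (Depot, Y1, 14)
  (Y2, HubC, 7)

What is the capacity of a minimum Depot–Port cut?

16

Augment Depot→Jct1→Y2→HubC→Port: bottleneck 4, flow now 4.
Augment Depot→Y1→Y2→HubC→Port: bottleneck 3, flow now 7.
Augment Depot→Y1→Y2→Y3→Port: bottleneck 2, flow now 9.
Augment Depot→Jct2→Y2→Y3→Port: bottleneck 7, flow now 16.
No augmenting path remains; maximum flow = 16.
By max-flow min-cut, the minimum cut capacity equals the max flow.
In the residual graph, reachable from Depot: {Depot, Jct1, Y1, Jct2, Y2, Y3}.
Min-cut edges: Y2→HubC (7), Y3→Port (9); capacity 7 + 9 = 16.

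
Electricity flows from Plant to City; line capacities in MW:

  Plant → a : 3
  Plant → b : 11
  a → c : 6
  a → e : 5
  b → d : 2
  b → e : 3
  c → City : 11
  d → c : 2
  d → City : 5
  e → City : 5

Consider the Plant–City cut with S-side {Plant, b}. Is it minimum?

Yes — it is a minimum cut (capacity 8).

Given cut capacity: 3 + 2 + 3 = 8.
Augment Plant→a→c→City: bottleneck 3, flow now 3.
Augment Plant→b→d→City: bottleneck 2, flow now 5.
Augment Plant→b→e→City: bottleneck 3, flow now 8.
No augmenting path remains; maximum flow = 8.
Cut capacity 8 equals the max flow, so it is a minimum cut.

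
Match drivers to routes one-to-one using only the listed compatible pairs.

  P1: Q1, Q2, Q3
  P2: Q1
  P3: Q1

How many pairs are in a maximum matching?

2

Unit-capacity flow: source→left, listed edges, right→sink; max matching = max flow.
Augmenting path P1→Q1 (+1); matched 1.
Augmenting path P2→Q1→P1→Q2 (+1); matched 2.
No augmenting path remains; maximum matching = 2.
König certificate: {P1, Q1} is a vertex cover of size 2 (every listed pair touches it), so no matching can be larger.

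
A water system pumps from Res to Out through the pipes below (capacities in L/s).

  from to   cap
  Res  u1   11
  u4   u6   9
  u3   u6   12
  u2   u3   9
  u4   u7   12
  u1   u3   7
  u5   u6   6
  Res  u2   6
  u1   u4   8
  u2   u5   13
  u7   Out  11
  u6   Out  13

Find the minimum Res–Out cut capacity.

Augment Res→u1→u3→u6→Out: bottleneck 7, flow now 7.
Augment Res→u1→u4→u6→Out: bottleneck 4, flow now 11.
Augment Res→u2→u3→u6→Out: bottleneck 2, flow now 13.
Augment Res→u2→u3→u1→u4→u7→Out: bottleneck 4, flow now 17. (uses reverse residual edge)
No augmenting path remains; maximum flow = 17.
By max-flow min-cut, the minimum cut capacity equals the max flow.
In the residual graph, reachable from Res: {Res}.
Min-cut edges: Res→u1 (11), Res→u2 (6); capacity 11 + 6 = 17.

17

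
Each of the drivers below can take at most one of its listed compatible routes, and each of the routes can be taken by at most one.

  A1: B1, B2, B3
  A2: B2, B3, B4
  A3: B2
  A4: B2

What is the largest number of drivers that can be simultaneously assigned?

3

Unit-capacity flow: source→left, listed edges, right→sink; max matching = max flow.
Augmenting path A1→B1 (+1); matched 1.
Augmenting path A2→B2 (+1); matched 2.
Augmenting path A3→B2→A2→B3 (+1); matched 3.
No augmenting path remains; maximum matching = 3.
König certificate: {A1, A2, B2} is a vertex cover of size 3 (every listed pair touches it), so no matching can be larger.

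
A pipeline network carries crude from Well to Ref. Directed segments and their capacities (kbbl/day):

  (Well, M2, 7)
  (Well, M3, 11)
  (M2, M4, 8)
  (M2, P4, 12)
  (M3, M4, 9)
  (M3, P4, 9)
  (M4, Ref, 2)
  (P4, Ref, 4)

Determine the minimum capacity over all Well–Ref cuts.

6

Augment Well→M2→M4→Ref: bottleneck 2, flow now 2.
Augment Well→M2→P4→Ref: bottleneck 4, flow now 6.
No augmenting path remains; maximum flow = 6.
By max-flow min-cut, the minimum cut capacity equals the max flow.
In the residual graph, reachable from Well: {Well, M2, M3, M4, P4}.
Min-cut edges: M4→Ref (2), P4→Ref (4); capacity 2 + 4 = 6.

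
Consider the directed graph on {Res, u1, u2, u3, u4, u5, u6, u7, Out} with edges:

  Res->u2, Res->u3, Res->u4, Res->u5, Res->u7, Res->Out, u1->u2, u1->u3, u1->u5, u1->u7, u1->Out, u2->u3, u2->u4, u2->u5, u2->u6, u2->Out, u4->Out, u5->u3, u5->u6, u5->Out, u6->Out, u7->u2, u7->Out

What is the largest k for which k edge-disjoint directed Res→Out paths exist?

5

Assign every edge capacity 1; by Menger, the answer equals the max flow.
Path Res→Out (+1); total 1.
Path Res→u2→Out (+1); total 2.
Path Res→u4→Out (+1); total 3.
Path Res→u5→Out (+1); total 4.
Path Res→u7→Out (+1); total 5.
No residual Res→Out path; max flow = 5.
Certifying cut of size 5: {Res→Out, Res→u2, Res→u4, Res→u5, Res→u7}.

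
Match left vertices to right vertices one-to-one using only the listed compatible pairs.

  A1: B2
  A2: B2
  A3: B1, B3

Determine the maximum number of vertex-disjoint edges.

Unit-capacity flow: source→left, listed edges, right→sink; max matching = max flow.
Augmenting path A1→B2 (+1); matched 1.
Augmenting path A3→B1 (+1); matched 2.
No augmenting path remains; maximum matching = 2.
König certificate: {A3, B2} is a vertex cover of size 2 (every listed pair touches it), so no matching can be larger.

2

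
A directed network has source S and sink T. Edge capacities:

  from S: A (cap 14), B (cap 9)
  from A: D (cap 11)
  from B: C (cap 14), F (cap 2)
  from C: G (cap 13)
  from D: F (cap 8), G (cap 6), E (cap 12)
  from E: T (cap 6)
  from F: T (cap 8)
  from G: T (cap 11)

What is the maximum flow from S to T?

20

Augment S→B→F→T: bottleneck 2, flow now 2.
Augment S→A→D→E→T: bottleneck 6, flow now 8.
Augment S→A→D→F→T: bottleneck 5, flow now 13.
Augment S→B→C→G→T: bottleneck 7, flow now 20.
No augmenting path remains; maximum flow = 20.
In the residual graph, reachable from S: {S, A}.
Min-cut edges: S→B (9), A→D (11); capacity 9 + 11 = 20.
This cut is saturated, so no flow can exceed 20.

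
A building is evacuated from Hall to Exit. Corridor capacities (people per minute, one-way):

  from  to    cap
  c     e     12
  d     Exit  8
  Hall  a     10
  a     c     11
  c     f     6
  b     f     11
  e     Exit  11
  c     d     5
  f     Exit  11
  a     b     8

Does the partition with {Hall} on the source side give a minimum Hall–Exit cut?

Yes — it is a minimum cut (capacity 10).

Given cut capacity: 10 = 10.
Augment Hall→a→b→f→Exit: bottleneck 8, flow now 8.
Augment Hall→a→c→d→Exit: bottleneck 2, flow now 10.
No augmenting path remains; maximum flow = 10.
Cut capacity 10 equals the max flow, so it is a minimum cut.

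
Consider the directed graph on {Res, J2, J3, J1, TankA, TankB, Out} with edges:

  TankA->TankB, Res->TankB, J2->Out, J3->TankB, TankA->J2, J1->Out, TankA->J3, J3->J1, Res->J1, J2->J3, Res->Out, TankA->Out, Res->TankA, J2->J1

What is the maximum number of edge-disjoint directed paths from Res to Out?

3

Assign every edge capacity 1; by Menger, the answer equals the max flow.
Path Res→Out (+1); total 1.
Path Res→J1→Out (+1); total 2.
Path Res→TankA→Out (+1); total 3.
No residual Res→Out path; max flow = 3.
Certifying cut of size 3: {Res→J1, Res→Out, Res→TankA}.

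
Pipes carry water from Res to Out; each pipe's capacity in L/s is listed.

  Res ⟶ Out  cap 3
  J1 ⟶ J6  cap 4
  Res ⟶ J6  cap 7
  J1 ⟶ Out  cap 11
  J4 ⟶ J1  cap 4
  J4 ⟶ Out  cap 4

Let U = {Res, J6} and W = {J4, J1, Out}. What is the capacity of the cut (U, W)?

3

Edges leaving {Res, J6}: Res→Out (3).
Cut capacity = 3 = 3.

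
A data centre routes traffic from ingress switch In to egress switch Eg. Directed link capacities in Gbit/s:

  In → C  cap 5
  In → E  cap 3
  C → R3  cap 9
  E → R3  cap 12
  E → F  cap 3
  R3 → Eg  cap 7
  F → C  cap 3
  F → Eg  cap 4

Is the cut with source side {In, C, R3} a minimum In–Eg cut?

No — its capacity is 10, but the minimum cut has capacity 8.

Given cut capacity: 3 + 7 = 10.
Augment In→C→R3→Eg: bottleneck 5, flow now 5.
Augment In→E→R3→Eg: bottleneck 2, flow now 7.
Augment In→E→F→Eg: bottleneck 1, flow now 8.
No augmenting path remains; maximum flow = 8.
In the residual graph, reachable from In: {In}.
Min-cut edges: In→C (5), In→E (3); capacity 5 + 3 = 8.
Cut capacity 10 exceeds the max flow 8, so it is not minimum.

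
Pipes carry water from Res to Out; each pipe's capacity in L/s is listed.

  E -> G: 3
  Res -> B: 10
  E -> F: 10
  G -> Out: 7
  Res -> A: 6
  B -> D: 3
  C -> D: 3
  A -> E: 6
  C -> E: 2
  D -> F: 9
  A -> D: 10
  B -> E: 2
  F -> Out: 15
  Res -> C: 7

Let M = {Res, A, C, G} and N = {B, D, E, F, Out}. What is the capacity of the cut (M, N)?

38

Edges leaving {Res, A, C, G}: Res→B (10), A→D (10), A→E (6), C→D (3), C→E (2), G→Out (7).
Cut capacity = 10 + 10 + 6 + 3 + 2 + 7 = 38.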